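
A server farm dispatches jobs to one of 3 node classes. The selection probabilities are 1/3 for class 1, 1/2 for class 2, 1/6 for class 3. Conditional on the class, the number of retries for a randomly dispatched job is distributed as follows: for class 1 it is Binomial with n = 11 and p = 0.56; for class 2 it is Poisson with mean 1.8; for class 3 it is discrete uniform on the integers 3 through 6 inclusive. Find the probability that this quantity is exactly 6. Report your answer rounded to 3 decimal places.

0.124

Conditional on each class, P(X = 6): 1: 0.234981; 2: 0.00780859; 3: 0.25.
By total probability, P(X = 6) = 0.333333·0.234981 + 0.5·0.00780859 + 0.166667·0.25 = 0.123898.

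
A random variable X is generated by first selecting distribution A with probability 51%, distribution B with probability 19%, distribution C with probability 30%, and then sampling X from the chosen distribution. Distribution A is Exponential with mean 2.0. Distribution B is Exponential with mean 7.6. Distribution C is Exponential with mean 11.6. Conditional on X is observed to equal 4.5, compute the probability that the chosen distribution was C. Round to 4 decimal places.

Likelihoods f(4.5 | ·): A: 0.0526996; B: 0.0727844; C: 0.0584879.
Posterior ∝ prior × likelihood. Numerator for C: 0.3·0.0584879 = 0.0175464.
Normalizing constant: 0.51·0.0526996 + 0.19·0.0727844 + 0.3·0.0584879 = 0.0582522.
P(C | observation) = 0.0175464 / 0.0582522 = 0.301214.

0.3012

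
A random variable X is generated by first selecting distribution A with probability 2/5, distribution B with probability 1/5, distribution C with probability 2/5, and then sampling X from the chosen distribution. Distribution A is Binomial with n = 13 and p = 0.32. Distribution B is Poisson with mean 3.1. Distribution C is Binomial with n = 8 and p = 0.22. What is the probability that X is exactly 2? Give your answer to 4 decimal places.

Conditional on each component, P(X = 2): A: 0.114813; B: 0.216461; C: 0.30519.
By total probability, P(X = 2) = 0.4·0.114813 + 0.2·0.216461 + 0.4·0.30519 = 0.211294.

0.2113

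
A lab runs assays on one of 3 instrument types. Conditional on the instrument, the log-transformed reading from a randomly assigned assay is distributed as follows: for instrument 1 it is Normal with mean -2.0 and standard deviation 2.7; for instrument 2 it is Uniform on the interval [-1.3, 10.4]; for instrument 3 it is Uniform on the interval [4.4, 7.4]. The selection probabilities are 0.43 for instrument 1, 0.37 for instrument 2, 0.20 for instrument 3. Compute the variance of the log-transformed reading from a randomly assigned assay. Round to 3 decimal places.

Per component, 1: μ=-2, E[X²]=11.29; 2: μ=4.55, E[X²]=32.11; 3: μ=5.9, E[X²]=35.56.
E[X] = 0.43·-2 + 0.37·4.55 + 0.2·5.9 = 2.0035.
E[X²] = 0.43·11.29 + 0.37·32.11 + 0.2·35.56 = 23.8474.
Var(X) = E[X²] − (E[X])² = 23.8474 − 4.01401 = 19.8334.

19.833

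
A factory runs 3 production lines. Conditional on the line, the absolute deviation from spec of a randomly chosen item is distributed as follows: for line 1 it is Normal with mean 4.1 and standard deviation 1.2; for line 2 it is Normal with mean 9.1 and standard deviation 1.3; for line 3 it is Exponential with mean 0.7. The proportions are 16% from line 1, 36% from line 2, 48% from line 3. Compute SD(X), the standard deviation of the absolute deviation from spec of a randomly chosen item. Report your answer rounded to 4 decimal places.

Per component, 1: μ=4.1, E[X²]=18.25; 2: μ=9.1, E[X²]=84.5; 3: μ=0.7, E[X²]=0.98.
E[X] = 0.16·4.1 + 0.36·9.1 + 0.48·0.7 = 4.268.
E[X²] = 0.16·18.25 + 0.36·84.5 + 0.48·0.98 = 33.8104.
Var(X) = E[X²] − (E[X])² = 33.8104 − 18.2158 = 15.5946.
SD(X) = √15.5946 = 3.949.

3.9490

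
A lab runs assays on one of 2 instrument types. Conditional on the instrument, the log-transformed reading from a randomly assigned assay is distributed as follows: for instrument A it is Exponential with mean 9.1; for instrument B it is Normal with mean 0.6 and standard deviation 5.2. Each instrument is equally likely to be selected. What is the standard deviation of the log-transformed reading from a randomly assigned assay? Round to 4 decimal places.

Per component, A: μ=9.1, E[X²]=165.62; B: μ=0.6, E[X²]=27.4.
E[X] = 0.5·9.1 + 0.5·0.6 = 4.85.
E[X²] = 0.5·165.62 + 0.5·27.4 = 96.51.
Var(X) = E[X²] − (E[X])² = 96.51 − 23.5225 = 72.9875.
SD(X) = √72.9875 = 8.54327.

8.5433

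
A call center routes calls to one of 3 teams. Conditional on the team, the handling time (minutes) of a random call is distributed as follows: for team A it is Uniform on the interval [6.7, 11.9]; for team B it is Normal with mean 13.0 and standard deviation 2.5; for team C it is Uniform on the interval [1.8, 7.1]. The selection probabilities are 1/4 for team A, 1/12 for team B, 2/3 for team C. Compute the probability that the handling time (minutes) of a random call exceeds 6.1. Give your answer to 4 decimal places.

Conditional on each team, P(X > 6.1): A: 1; B: 0.99711; C: 0.188679.
By total probability, P(X > 6.1) = 0.25·1 + 0.0833333·0.99711 + 0.666667·0.188679 = 0.458879.

0.4589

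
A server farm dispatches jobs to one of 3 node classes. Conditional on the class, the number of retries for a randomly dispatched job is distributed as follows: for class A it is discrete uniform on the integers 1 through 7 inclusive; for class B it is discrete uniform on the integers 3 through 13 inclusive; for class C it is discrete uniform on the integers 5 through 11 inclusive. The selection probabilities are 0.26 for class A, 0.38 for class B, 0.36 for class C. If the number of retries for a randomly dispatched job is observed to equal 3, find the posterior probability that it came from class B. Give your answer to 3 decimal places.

0.482

Likelihoods P(X=3 | ·): A: 0.142857; B: 0.0909091; C: 0.
Posterior ∝ prior × likelihood. Numerator for B: 0.38·0.0909091 = 0.0345455.
Normalizing constant: 0.26·0.142857 + 0.38·0.0909091 + 0.36·0 = 0.0716883.
P(B | observation) = 0.0345455 / 0.0716883 = 0.481884.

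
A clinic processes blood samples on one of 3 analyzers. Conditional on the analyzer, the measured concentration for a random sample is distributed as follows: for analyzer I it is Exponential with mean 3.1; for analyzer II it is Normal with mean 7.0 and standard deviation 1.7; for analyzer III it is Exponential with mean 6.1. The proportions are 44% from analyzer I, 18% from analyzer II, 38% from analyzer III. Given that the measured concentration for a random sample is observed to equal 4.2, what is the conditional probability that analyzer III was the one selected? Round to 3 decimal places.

Likelihoods f(4.2 | ·): I: 0.0832222; II: 0.0604482; III: 0.082347.
Posterior ∝ prior × likelihood. Numerator for III: 0.38·0.082347 = 0.0312919.
Normalizing constant: 0.44·0.0832222 + 0.18·0.0604482 + 0.38·0.082347 = 0.0787903.
P(III | observation) = 0.0312919 / 0.0787903 = 0.397154.

0.397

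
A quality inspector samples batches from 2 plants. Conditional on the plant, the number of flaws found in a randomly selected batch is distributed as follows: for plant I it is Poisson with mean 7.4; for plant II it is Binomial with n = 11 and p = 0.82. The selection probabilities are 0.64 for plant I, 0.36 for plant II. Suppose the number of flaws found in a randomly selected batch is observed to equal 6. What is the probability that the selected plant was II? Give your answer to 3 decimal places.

0.097

Likelihoods P(X=6 | ·): I: 0.139405; II: 0.0265392.
Posterior ∝ prior × likelihood. Numerator for II: 0.36·0.0265392 = 0.00955411.
Normalizing constant: 0.64·0.139405 + 0.36·0.0265392 = 0.0987734.
P(II | observation) = 0.00955411 / 0.0987734 = 0.0967276.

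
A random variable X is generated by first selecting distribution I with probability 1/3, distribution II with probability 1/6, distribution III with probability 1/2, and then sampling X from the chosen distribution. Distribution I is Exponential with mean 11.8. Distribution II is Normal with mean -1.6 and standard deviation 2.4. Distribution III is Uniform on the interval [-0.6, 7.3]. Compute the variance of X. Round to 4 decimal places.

Per component, I: μ=11.8, E[X²]=278.48; II: μ=-1.6, E[X²]=8.32; III: μ=3.35, E[X²]=16.4233.
E[X] = 0.333333·11.8 + 0.166667·-1.6 + 0.5·3.35 = 5.34167.
E[X²] = 0.333333·278.48 + 0.166667·8.32 + 0.5·16.4233 = 102.425.
Var(X) = E[X²] − (E[X])² = 102.425 − 28.5334 = 73.8916.

73.8916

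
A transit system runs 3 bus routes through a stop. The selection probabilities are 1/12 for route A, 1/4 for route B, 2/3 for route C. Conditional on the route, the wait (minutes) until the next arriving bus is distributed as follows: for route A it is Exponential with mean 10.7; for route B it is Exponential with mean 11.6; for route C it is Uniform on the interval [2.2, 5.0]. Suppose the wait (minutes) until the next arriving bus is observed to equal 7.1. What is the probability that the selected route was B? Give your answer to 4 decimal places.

0.7445

Likelihoods f(7.1 | ·): A: 0.0481326; B: 0.0467438; C: 0.
Posterior ∝ prior × likelihood. Numerator for B: 0.25·0.0467438 = 0.0116859.
Normalizing constant: 0.0833333·0.0481326 + 0.25·0.0467438 + 0.666667·0 = 0.015697.
P(B | observation) = 0.0116859 / 0.015697 = 0.74447.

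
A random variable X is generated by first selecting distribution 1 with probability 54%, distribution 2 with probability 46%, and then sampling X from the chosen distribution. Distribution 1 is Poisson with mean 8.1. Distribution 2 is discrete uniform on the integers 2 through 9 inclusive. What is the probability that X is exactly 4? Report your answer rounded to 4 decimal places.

0.0869

Conditional on each component, P(X = 4): 1: 0.0544432; 2: 0.125.
By total probability, P(X = 4) = 0.54·0.0544432 + 0.46·0.125 = 0.0868993.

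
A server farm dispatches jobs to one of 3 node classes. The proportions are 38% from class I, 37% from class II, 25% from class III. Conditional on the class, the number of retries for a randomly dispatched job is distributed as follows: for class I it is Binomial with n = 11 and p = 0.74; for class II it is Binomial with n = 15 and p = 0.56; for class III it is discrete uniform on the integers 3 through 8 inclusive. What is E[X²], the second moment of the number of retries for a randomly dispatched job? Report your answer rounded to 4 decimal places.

For each component E[X²] = Var + (mean)², giving I: 68.376; II: 74.256; III: 33.1667.
Overall E[X²] = 0.38·68.376 + 0.37·74.256 + 0.25·33.1667 = 61.7493.

61.7493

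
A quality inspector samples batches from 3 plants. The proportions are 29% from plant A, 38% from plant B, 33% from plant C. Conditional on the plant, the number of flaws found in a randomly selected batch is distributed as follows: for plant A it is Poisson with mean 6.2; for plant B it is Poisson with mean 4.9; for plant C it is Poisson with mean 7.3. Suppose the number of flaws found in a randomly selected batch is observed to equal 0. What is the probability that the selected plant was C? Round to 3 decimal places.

0.061

Likelihoods P(X=0 | ·): A: 0.00202943; B: 0.00744658; C: 0.000675539.
Posterior ∝ prior × likelihood. Numerator for C: 0.33·0.000675539 = 0.000222928.
Normalizing constant: 0.29·0.00202943 + 0.38·0.00744658 + 0.33·0.000675539 = 0.00364116.
P(C | observation) = 0.000222928 / 0.00364116 = 0.0612243.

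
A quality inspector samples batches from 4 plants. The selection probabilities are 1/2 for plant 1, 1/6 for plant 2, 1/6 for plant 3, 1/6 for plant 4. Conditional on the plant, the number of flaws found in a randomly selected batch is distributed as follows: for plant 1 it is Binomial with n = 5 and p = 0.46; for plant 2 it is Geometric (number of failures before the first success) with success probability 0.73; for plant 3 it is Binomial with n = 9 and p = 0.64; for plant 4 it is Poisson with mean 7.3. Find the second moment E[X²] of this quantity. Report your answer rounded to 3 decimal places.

19.347

For each component E[X²] = Var + (mean)², giving 1: 6.532; 2: 0.64346; 3: 35.2512; 4: 60.59.
Overall E[X²] = 0.5·6.532 + 0.166667·0.64346 + 0.166667·35.2512 + 0.166667·60.59 = 19.3468.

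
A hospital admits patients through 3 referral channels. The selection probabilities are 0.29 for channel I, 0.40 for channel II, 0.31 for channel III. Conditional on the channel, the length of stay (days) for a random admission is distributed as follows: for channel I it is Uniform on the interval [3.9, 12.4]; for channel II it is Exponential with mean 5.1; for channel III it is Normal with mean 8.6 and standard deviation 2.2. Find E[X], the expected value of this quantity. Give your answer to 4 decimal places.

Component means — I: 8.15; II: 5.1; III: 8.6.
E[X] = 0.29·8.15 + 0.4·5.1 + 0.31·8.6 = 7.0695.

7.0695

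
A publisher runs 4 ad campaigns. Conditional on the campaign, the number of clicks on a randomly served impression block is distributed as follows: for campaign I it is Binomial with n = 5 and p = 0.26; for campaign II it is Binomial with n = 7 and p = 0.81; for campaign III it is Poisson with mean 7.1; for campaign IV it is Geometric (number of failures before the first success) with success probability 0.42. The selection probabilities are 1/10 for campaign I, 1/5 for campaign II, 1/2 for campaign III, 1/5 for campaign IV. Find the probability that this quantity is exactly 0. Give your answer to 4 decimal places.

0.1066

Conditional on each campaign, P(X = 0): I: 0.221901; II: 8.93872e-06; III: 0.000825105; IV: 0.42.
By total probability, P(X = 0) = 0.1·0.221901 + 0.2·8.93872e-06 + 0.5·0.000825105 + 0.2·0.42 = 0.106604.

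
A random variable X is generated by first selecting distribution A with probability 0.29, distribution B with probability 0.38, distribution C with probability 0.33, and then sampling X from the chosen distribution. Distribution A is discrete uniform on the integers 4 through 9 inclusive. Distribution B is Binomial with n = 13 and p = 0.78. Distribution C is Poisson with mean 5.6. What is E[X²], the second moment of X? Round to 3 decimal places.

65.214

For each component E[X²] = Var + (mean)², giving A: 45.1667; B: 105.05; C: 36.96.
Overall E[X²] = 0.29·45.1667 + 0.38·105.05 + 0.33·36.96 = 65.2143.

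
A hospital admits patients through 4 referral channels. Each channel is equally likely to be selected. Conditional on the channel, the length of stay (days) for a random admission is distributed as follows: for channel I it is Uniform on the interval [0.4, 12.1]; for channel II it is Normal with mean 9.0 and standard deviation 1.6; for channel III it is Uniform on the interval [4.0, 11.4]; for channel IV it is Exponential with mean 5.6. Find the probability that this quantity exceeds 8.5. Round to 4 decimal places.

Conditional on each channel, P(X > 8.5): I: 0.307692; II: 0.62267; III: 0.391892; IV: 0.219181.
By total probability, P(X > 8.5) = 0.25·0.307692 + 0.25·0.62267 + 0.25·0.391892 + 0.25·0.219181 = 0.385359.

0.3854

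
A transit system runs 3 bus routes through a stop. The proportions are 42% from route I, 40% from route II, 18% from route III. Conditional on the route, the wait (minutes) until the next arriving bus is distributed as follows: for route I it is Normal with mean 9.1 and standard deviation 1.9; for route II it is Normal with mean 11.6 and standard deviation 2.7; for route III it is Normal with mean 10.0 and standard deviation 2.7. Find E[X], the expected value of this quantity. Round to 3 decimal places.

10.262

Component means — I: 9.1; II: 11.6; III: 10.
E[X] = 0.42·9.1 + 0.4·11.6 + 0.18·10 = 10.262.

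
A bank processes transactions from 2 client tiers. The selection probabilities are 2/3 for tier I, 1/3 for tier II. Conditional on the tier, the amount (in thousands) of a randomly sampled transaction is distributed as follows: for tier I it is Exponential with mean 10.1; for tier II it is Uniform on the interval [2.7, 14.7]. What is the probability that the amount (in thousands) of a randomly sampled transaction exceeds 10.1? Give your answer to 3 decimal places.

0.373

Conditional on each tier, P(X > 10.1): I: 0.367879; II: 0.383333.
By total probability, P(X > 10.1) = 0.666667·0.367879 + 0.333333·0.383333 = 0.373031.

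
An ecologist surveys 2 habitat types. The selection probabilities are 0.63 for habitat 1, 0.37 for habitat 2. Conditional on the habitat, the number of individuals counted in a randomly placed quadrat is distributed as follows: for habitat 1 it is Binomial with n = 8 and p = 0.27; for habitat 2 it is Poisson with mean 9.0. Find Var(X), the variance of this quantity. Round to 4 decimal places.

15.2291

Per component, 1: μ=2.16, E[X²]=6.2424; 2: μ=9, E[X²]=90.
E[X] = 0.63·2.16 + 0.37·9 = 4.6908.
E[X²] = 0.63·6.2424 + 0.37·90 = 37.2327.
Var(X) = E[X²] − (E[X])² = 37.2327 − 22.0036 = 15.2291.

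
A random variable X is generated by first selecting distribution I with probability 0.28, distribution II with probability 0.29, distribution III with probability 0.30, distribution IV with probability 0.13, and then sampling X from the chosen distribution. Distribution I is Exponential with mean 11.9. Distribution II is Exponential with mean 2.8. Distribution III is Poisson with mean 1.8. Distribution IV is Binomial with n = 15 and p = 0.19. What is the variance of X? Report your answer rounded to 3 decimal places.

Per component, I: μ=11.9, E[X²]=283.22; II: μ=2.8, E[X²]=15.68; III: μ=1.8, E[X²]=5.04; IV: μ=2.85, E[X²]=10.431.
E[X] = 0.28·11.9 + 0.29·2.8 + 0.3·1.8 + 0.13·2.85 = 5.0545.
E[X²] = 0.28·283.22 + 0.29·15.68 + 0.3·5.04 + 0.13·10.431 = 86.7168.
Var(X) = E[X²] − (E[X])² = 86.7168 − 25.548 = 61.1689.

61.169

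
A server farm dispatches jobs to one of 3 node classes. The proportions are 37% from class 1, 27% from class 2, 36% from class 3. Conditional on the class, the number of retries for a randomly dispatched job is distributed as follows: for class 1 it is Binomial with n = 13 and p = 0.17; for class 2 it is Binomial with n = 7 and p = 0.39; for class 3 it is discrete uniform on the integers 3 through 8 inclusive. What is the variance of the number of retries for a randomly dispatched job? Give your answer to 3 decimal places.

Per component, 1: μ=2.21, E[X²]=6.7184; 2: μ=2.73, E[X²]=9.1182; 3: μ=5.5, E[X²]=33.1667.
E[X] = 0.37·2.21 + 0.27·2.73 + 0.36·5.5 = 3.5348.
E[X²] = 0.37·6.7184 + 0.27·9.1182 + 0.36·33.1667 = 16.8877.
Var(X) = E[X²] − (E[X])² = 16.8877 − 12.4948 = 4.39291.

4.393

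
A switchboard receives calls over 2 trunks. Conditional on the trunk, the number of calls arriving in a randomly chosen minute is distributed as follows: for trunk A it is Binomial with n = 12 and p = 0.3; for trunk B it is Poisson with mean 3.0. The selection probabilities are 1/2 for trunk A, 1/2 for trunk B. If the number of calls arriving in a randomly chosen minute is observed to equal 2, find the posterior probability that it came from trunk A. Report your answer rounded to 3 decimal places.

0.428

Likelihoods P(X=2 | ·): A: 0.16779; B: 0.224042.
Posterior ∝ prior × likelihood. Numerator for A: 0.5·0.16779 = 0.0838951.
Normalizing constant: 0.5·0.16779 + 0.5·0.224042 = 0.195916.
P(A | observation) = 0.0838951 / 0.195916 = 0.42822.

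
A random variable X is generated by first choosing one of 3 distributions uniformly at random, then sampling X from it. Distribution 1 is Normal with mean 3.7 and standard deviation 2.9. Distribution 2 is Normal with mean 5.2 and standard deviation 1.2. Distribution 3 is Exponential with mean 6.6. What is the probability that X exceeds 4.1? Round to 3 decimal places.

Conditional on each component, P(X > 4.1): 1: 0.445147; 2: 0.820341; 3: 0.537293.
By total probability, P(X > 4.1) = 0.333333·0.445147 + 0.333333·0.820341 + 0.333333·0.537293 = 0.600927.

0.601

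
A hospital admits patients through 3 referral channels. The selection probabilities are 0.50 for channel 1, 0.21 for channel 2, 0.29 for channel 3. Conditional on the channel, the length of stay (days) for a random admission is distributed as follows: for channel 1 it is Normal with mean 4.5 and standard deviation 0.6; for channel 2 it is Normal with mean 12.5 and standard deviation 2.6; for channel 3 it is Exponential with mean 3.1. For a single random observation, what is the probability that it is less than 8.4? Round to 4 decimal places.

0.7828

Conditional on each channel, P(X < 8.4): 1: 1; 2: 0.0574066; 3: 0.933442.
By total probability, P(X < 8.4) = 0.5·1 + 0.21·0.0574066 + 0.29·0.933442 = 0.782753.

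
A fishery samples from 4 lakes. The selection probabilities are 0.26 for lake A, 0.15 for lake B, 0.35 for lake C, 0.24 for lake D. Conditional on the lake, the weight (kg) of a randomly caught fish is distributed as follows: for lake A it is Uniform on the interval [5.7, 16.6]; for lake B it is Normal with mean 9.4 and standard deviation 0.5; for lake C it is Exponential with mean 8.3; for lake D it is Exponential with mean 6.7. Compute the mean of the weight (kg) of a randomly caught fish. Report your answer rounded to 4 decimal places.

8.8220

Component means — A: 11.15; B: 9.4; C: 8.3; D: 6.7.
E[X] = 0.26·11.15 + 0.15·9.4 + 0.35·8.3 + 0.24·6.7 = 8.822.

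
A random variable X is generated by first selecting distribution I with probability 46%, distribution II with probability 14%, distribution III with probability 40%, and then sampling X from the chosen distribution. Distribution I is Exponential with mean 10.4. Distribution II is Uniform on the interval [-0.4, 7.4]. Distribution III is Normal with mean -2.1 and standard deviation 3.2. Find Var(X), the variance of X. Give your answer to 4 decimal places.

88.1316

Per component, I: μ=10.4, E[X²]=216.32; II: μ=3.5, E[X²]=17.32; III: μ=-2.1, E[X²]=14.65.
E[X] = 0.46·10.4 + 0.14·3.5 + 0.4·-2.1 = 4.434.
E[X²] = 0.46·216.32 + 0.14·17.32 + 0.4·14.65 = 107.792.
Var(X) = E[X²] − (E[X])² = 107.792 − 19.6604 = 88.1316.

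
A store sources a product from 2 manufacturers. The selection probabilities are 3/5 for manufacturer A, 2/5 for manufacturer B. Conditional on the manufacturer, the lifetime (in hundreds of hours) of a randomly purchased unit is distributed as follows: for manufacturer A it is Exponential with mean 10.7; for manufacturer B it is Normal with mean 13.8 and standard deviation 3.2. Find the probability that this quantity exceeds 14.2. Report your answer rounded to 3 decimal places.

0.339

Conditional on each manufacturer, P(X > 14.2): A: 0.265245; B: 0.450262.
By total probability, P(X > 14.2) = 0.6·0.265245 + 0.4·0.450262 = 0.339251.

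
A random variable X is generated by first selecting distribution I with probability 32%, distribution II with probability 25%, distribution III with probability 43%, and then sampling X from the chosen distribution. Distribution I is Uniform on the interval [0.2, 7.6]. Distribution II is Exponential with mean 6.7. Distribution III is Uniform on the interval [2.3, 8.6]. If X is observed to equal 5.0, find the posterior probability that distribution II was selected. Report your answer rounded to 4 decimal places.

Likelihoods f(5.0 | ·): I: 0.135135; II: 0.070766; III: 0.15873.
Posterior ∝ prior × likelihood. Numerator for II: 0.25·0.070766 = 0.0176915.
Normalizing constant: 0.32·0.135135 + 0.25·0.070766 + 0.43·0.15873 = 0.129189.
P(II | observation) = 0.0176915 / 0.129189 = 0.136943.

0.1369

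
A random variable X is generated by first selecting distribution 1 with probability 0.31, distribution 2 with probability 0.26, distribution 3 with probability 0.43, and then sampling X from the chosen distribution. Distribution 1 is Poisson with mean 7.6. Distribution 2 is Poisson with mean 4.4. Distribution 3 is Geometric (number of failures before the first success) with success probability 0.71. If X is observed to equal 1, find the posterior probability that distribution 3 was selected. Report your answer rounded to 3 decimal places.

0.853

Likelihoods P(X=1 | ·): 1: 0.00380343; 2: 0.0540203; 3: 0.2059.
Posterior ∝ prior × likelihood. Numerator for 3: 0.43·0.2059 = 0.088537.
Normalizing constant: 0.31·0.00380343 + 0.26·0.0540203 + 0.43·0.2059 = 0.103761.
P(3 | observation) = 0.088537 / 0.103761 = 0.853275.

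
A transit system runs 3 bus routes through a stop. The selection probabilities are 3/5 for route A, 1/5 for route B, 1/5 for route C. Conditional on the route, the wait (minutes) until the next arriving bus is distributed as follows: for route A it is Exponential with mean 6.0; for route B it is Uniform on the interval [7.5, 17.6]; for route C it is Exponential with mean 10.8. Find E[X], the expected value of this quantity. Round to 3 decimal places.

Component means — A: 6; B: 12.55; C: 10.8.
E[X] = 0.6·6 + 0.2·12.55 + 0.2·10.8 = 8.27.

8.270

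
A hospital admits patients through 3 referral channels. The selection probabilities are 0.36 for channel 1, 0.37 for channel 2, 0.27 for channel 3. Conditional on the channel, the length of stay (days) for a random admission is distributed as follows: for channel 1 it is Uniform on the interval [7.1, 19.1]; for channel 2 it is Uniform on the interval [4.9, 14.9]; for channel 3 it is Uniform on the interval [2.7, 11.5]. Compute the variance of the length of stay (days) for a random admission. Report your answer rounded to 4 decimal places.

14.7921

Per component, 1: μ=13.1, E[X²]=183.61; 2: μ=9.9, E[X²]=106.343; 3: μ=7.1, E[X²]=56.8633.
E[X] = 0.36·13.1 + 0.37·9.9 + 0.27·7.1 = 10.296.
E[X²] = 0.36·183.61 + 0.37·106.343 + 0.27·56.8633 = 120.8.
Var(X) = E[X²] − (E[X])² = 120.8 − 106.008 = 14.7921.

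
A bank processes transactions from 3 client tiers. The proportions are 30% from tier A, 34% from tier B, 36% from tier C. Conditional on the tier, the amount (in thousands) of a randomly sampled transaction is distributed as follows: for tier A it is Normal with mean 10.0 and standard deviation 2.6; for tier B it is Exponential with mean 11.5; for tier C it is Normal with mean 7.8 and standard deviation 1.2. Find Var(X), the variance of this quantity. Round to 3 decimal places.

49.939

Per component, A: μ=10, E[X²]=106.76; B: μ=11.5, E[X²]=264.5; C: μ=7.8, E[X²]=62.28.
E[X] = 0.3·10 + 0.34·11.5 + 0.36·7.8 = 9.718.
E[X²] = 0.3·106.76 + 0.34·264.5 + 0.36·62.28 = 144.379.
Var(X) = E[X²] − (E[X])² = 144.379 − 94.4395 = 49.9393.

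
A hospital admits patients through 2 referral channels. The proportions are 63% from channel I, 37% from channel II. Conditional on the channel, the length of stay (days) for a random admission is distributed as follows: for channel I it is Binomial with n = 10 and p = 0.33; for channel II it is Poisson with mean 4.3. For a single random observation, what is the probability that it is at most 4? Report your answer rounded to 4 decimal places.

Conditional on each channel, P(X ≤ 4): I: 0.793649; II: 0.570438.
By total probability, P(X ≤ 4) = 0.63·0.793649 + 0.37·0.570438 = 0.711061.

0.7111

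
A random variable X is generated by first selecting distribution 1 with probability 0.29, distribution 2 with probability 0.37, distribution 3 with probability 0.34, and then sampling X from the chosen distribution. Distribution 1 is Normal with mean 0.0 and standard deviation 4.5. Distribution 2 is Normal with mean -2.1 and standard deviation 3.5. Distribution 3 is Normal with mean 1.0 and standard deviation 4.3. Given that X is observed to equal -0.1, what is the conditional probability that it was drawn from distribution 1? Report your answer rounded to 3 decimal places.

Likelihoods f(-0.1 | ·): 1: 0.088632; 2: 0.0968137; 3: 0.0897907.
Posterior ∝ prior × likelihood. Numerator for 1: 0.29·0.088632 = 0.0257033.
Normalizing constant: 0.29·0.088632 + 0.37·0.0968137 + 0.34·0.0897907 = 0.0920532.
P(1 | observation) = 0.0257033 / 0.0920532 = 0.279222.

0.279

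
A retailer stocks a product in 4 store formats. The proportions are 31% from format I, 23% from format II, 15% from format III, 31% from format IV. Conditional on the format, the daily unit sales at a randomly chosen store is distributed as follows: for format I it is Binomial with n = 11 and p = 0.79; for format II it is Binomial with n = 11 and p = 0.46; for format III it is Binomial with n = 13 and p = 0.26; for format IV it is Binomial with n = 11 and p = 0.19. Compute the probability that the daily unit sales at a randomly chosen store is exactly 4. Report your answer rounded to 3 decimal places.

0.109

Conditional on each format, P(X = 4): I: 0.00231503; II: 0.197834; III: 0.217413; IV: 0.0983838.
By total probability, P(X = 4) = 0.31·0.00231503 + 0.23·0.197834 + 0.15·0.217413 + 0.31·0.0983838 = 0.10933.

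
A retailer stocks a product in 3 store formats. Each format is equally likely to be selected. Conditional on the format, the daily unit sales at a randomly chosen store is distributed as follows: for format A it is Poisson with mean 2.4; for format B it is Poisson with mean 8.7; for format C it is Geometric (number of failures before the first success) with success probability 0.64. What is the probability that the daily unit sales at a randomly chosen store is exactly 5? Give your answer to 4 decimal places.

0.0444

Conditional on each format, P(X = 5): A: 0.0601961; B: 0.0691915; C: 0.00386984.
By total probability, P(X = 5) = 0.333333·0.0601961 + 0.333333·0.0691915 + 0.333333·0.00386984 = 0.0444192.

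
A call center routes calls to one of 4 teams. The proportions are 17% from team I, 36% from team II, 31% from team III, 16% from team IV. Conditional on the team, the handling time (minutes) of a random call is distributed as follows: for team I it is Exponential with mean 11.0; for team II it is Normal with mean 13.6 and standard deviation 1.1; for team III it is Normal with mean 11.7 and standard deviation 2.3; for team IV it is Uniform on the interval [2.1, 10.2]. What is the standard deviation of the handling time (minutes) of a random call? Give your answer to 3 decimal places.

5.452

Per component, I: μ=11, E[X²]=242; II: μ=13.6, E[X²]=186.17; III: μ=11.7, E[X²]=142.18; IV: μ=6.15, E[X²]=43.29.
E[X] = 0.17·11 + 0.36·13.6 + 0.31·11.7 + 0.16·6.15 = 11.377.
E[X²] = 0.17·242 + 0.36·186.17 + 0.31·142.18 + 0.16·43.29 = 159.163.
Var(X) = E[X²] − (E[X])² = 159.163 − 129.436 = 29.7273.
SD(X) = √29.7273 = 5.45227.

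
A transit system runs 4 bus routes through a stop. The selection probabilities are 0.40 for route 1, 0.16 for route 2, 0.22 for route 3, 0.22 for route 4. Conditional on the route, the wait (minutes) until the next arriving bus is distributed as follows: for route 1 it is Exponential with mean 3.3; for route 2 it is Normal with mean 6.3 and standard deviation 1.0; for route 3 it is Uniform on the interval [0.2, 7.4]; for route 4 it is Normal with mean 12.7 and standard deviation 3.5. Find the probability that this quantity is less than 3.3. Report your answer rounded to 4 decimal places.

0.3486

Conditional on each route, P(X < 3.3): 1: 0.632121; 2: 0.0013499; 3: 0.430556; 4: 0.00361875.
By total probability, P(X < 3.3) = 0.4·0.632121 + 0.16·0.0013499 + 0.22·0.430556 + 0.22·0.00361875 = 0.348583.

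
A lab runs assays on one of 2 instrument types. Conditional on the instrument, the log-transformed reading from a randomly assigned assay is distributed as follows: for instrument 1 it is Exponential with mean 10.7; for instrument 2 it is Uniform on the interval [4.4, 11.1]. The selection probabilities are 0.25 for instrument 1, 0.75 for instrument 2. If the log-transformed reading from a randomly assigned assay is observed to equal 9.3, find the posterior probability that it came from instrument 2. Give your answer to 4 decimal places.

Likelihoods f(9.3 | ·): 1: 0.0391873; 2: 0.149254.
Posterior ∝ prior × likelihood. Numerator for 2: 0.75·0.149254 = 0.11194.
Normalizing constant: 0.25·0.0391873 + 0.75·0.149254 = 0.121737.
P(2 | observation) = 0.11194 / 0.121737 = 0.919525.

0.9195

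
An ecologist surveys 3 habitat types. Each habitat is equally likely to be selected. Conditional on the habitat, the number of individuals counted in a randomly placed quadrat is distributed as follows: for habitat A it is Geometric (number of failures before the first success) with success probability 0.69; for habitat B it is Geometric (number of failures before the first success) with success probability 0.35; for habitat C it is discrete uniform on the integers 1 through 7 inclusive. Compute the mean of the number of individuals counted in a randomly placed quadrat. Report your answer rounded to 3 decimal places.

2.102

Component means — A: 0.449275; B: 1.85714; C: 4.
E[X] = 0.333333·0.449275 + 0.333333·1.85714 + 0.333333·4 = 2.10214.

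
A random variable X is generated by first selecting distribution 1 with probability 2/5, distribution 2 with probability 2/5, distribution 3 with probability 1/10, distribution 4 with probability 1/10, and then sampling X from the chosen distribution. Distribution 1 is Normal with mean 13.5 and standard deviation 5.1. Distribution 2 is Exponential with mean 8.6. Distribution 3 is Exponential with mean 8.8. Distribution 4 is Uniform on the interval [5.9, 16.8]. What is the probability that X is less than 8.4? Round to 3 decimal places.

0.397

Conditional on each component, P(X < 8.4): 1: 0.158655; 2: 0.623465; 3: 0.615013; 4: 0.229358.
By total probability, P(X < 8.4) = 0.4·0.158655 + 0.4·0.623465 + 0.1·0.615013 + 0.1·0.229358 = 0.397285.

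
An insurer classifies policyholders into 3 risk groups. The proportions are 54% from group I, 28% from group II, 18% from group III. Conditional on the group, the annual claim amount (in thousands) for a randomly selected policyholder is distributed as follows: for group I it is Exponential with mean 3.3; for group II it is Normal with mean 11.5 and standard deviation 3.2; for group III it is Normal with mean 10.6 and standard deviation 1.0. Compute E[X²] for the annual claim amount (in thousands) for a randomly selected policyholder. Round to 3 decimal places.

72.063

For each component E[X²] = Var + (mean)², giving I: 21.78; II: 142.49; III: 113.36.
Overall E[X²] = 0.54·21.78 + 0.28·142.49 + 0.18·113.36 = 72.0632.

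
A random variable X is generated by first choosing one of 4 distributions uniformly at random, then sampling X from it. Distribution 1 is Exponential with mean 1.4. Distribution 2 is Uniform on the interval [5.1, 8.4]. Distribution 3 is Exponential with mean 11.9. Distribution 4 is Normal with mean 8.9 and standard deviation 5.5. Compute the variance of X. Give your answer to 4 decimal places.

58.3861

Per component, 1: μ=1.4, E[X²]=3.92; 2: μ=6.75, E[X²]=46.47; 3: μ=11.9, E[X²]=283.22; 4: μ=8.9, E[X²]=109.46.
E[X] = 0.25·1.4 + 0.25·6.75 + 0.25·11.9 + 0.25·8.9 = 7.2375.
E[X²] = 0.25·3.92 + 0.25·46.47 + 0.25·283.22 + 0.25·109.46 = 110.768.
Var(X) = E[X²] − (E[X])² = 110.768 − 52.3814 = 58.3861.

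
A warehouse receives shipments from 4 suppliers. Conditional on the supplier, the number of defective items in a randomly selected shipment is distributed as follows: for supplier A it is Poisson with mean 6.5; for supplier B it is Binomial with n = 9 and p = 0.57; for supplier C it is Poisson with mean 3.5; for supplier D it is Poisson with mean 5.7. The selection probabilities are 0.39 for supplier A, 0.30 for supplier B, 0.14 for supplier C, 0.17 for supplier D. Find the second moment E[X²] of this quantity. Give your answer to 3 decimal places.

For each component E[X²] = Var + (mean)², giving A: 48.75; B: 28.5228; C: 15.75; D: 38.19.
Overall E[X²] = 0.39·48.75 + 0.3·28.5228 + 0.14·15.75 + 0.17·38.19 = 36.2666.

36.267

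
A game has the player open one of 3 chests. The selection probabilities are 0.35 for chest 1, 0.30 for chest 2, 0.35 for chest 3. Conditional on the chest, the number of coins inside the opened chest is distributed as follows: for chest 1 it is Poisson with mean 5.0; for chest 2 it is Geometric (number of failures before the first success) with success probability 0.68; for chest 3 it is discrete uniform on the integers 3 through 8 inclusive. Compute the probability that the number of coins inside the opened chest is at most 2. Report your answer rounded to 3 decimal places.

Conditional on each chest, P(X ≤ 2): 1: 0.124652; 2: 0.967232; 3: 0.
By total probability, P(X ≤ 2) = 0.35·0.124652 + 0.3·0.967232 + 0.35·0 = 0.333798.

0.334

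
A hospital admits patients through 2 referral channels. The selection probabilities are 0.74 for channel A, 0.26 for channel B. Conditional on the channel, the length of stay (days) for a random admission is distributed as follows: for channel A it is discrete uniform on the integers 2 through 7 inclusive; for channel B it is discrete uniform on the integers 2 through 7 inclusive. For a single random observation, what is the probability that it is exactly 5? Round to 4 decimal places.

0.1667

Conditional on each channel, P(X = 5): A: 0.166667; B: 0.166667.
By total probability, P(X = 5) = 0.74·0.166667 + 0.26·0.166667 = 0.166667.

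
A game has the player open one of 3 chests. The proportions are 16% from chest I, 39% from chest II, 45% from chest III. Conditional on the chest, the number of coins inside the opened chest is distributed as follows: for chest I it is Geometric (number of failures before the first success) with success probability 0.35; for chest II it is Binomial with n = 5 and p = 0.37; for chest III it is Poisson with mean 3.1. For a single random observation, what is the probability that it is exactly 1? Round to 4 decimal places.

Conditional on each chest, P(X = 1): I: 0.2275; II: 0.29143; III: 0.139653.
By total probability, P(X = 1) = 0.16·0.2275 + 0.39·0.29143 + 0.45·0.139653 = 0.212901.

0.2129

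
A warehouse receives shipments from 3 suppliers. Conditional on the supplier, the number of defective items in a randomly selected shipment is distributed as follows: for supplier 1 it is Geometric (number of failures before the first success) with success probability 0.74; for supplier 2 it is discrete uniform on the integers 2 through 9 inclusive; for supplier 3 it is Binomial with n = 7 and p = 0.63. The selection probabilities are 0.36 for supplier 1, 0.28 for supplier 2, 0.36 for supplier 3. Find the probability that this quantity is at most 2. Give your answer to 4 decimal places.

0.4139

Conditional on each supplier, P(X ≤ 2): 1: 0.982424; 2: 0.125; 3: 0.0700617.
By total probability, P(X ≤ 2) = 0.36·0.982424 + 0.28·0.125 + 0.36·0.0700617 = 0.413895.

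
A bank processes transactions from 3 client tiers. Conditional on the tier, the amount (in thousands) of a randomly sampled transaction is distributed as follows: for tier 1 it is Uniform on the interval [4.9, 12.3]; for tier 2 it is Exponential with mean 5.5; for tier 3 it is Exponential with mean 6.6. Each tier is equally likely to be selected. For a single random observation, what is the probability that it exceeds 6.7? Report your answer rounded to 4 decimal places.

0.4716

Conditional on each tier, P(X > 6.7): 1: 0.756757; 2: 0.295767; 3: 0.362348.
By total probability, P(X > 6.7) = 0.333333·0.756757 + 0.333333·0.295767 + 0.333333·0.362348 = 0.471624.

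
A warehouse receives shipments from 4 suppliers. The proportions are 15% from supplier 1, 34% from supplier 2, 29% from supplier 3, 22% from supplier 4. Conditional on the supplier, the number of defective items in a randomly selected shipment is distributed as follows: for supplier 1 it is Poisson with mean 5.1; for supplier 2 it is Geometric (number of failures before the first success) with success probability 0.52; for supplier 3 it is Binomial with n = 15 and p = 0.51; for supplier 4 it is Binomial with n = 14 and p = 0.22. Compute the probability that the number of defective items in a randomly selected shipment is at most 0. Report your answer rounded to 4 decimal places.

Conditional on each supplier, P(X ≤ 0): 1: 0.00609675; 2: 0.52; 3: 2.25393e-05; 4: 0.0308549.
By total probability, P(X ≤ 0) = 0.15·0.00609675 + 0.34·0.52 + 0.29·2.25393e-05 + 0.22·0.0308549 = 0.184509.

0.1845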